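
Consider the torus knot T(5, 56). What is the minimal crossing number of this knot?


For a torus knot T(p, q) with gcd(p,q)=1,
the crossing number is min(p*(q-1), q*(p-1)).
p*(q-1) = 5*55 = 275
q*(p-1) = 56*4 = 224
min(275, 224) = 224

224


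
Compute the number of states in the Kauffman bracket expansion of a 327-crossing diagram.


Each crossing contributes 2 choices (A-smoothing or B-smoothing).
Total states = 2^327 = 273406340597876490546562778389702670669146178861651554553221325801244124899921990402939147127881728

273406340597876490546562778389702670669146178861651554553221325801244124899921990402939147127881728


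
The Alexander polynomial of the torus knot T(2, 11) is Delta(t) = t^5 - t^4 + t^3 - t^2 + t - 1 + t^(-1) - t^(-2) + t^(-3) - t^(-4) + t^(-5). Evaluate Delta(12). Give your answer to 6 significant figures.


Substituting t = 12 into Delta(t) = t^5 - t^4 + t^3 - t^2 + t - 1 + t^(-1) - t^(-2) + t^(-3) - t^(-4) + t^(-5):
Term values: (248832) + (-20736) + (1728) + (-144) + (12) + (-1) + (0.0833333) + (-0.00694444) + (0.000578704) + (-4.82253e-05) + (4.01878e-06)
Sum = 229691.0769
Rounded to 6 significant figures: 229691

229691


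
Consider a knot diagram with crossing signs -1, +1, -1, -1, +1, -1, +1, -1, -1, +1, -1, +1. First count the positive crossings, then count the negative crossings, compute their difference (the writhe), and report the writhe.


Step 1: Count positive crossings (+1).
Positive crossings: 5
Step 2: Count negative crossings (-1).
Negative crossings: 7
Step 3: Writhe = (positive) - (negative)
w = 5 - 7 = -2
Step 4: |w| = 2, and w is negative

-2


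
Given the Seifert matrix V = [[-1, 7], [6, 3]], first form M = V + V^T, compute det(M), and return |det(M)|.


Step 1: Form V + V^T where V = [[-1, 7], [6, 3]]
  V^T = [[-1, 6], [7, 3]]
  V + V^T = [[-2, 13], [13, 6]]
Step 2: det(V + V^T) = (-2)*6 - 13*13
  = -12 - 169 = -181
Step 3: Knot determinant = |det(V + V^T)| = |-181| = 181

181


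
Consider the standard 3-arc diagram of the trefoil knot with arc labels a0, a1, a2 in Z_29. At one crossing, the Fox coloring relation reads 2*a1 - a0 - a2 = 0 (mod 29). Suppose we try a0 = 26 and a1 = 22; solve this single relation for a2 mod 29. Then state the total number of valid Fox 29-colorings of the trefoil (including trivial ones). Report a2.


Step 1: Apply the given crossing relation 2*a1 - a0 - a2 = 0 (mod 29).
  a2 = 2*a1 - a0 mod 29
  a2 = 2*22 - 26 mod 29
  a2 = 44 - 26 mod 29
  a2 = 18 mod 29 = 18
Step 2: The trefoil has determinant 3.
  Number of Fox p-colorings (p prime) is p^2 if p = 3, else p.
  Since 29 does not divide 3, only trivial (constant) colorings exist.
  (So the trial a0 = 26, a1 = 22 with a0 != a1 does NOT extend to a valid coloring of the whole trefoil: the other two crossing relations require 3*(a1 - a0) = 0 (mod 29), which fails.)
  Total colorings = 29
Step 3: a2 = 18, total Fox 29-colorings = 29

18


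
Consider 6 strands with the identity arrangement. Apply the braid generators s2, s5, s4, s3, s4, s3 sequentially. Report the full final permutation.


Starting with identity [1, 2, 3, 4, 5, 6].
Apply generators in sequence:
  After s2: [1, 3, 2, 4, 5, 6]
  After s5: [1, 3, 2, 4, 6, 5]
  After s4: [1, 3, 2, 6, 4, 5]
  After s3: [1, 3, 6, 2, 4, 5]
  After s4: [1, 3, 6, 4, 2, 5]
  After s3: [1, 3, 4, 6, 2, 5]
Final permutation: [1, 3, 4, 6, 2, 5]

[1, 3, 4, 6, 2, 5]


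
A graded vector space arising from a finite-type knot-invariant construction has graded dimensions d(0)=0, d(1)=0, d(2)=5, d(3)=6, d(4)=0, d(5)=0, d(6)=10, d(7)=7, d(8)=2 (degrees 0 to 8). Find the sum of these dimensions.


Total dimension = d(0) + d(1) + ... + d(8)
= 0 + 0 + 5 + 6 + 0 + 0 + 10 + 7 + 2
= 30

30


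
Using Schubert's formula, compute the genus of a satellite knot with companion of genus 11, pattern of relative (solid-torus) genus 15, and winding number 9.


Schubert: g(satellite) = g_rel(pattern) + |winding| * g(companion),
where g_rel(pattern) is the genus of the pattern relative to the solid torus.
= 15 + 9 * 11
= 15 + 99 = 114

114


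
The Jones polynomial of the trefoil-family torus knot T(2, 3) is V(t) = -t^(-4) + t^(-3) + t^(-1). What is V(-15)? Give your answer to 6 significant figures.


Substituting t = -15 into V(t) = -t^(-4) + t^(-3) + t^(-1):
  (-)t^(-4) = -1.97531e-05
  (+)t^(-3) = -0.000296296
  (+)t^(-1) = -0.0666667
Sum = (-1.97531e-05) + (-0.000296296) + (-0.0666667)
= -0.06698271605
Rounded to 6 significant figures: -0.0669827

-0.0669827


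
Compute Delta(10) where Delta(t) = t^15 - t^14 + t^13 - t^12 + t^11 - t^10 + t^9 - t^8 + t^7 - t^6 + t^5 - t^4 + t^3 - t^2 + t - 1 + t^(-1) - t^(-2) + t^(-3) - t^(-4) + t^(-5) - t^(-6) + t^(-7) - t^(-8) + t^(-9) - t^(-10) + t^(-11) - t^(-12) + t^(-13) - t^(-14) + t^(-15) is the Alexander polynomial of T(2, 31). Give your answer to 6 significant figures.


Substituting t = 10 into Delta(t) = t^15 - t^14 + t^13 - t^12 + t^11 - t^10 + t^9 - t^8 + t^7 - t^6 + t^5 - t^4 + t^3 - t^2 + t - 1 + t^(-1) - t^(-2) + t^(-3) - t^(-4) + t^(-5) - t^(-6) + t^(-7) - t^(-8) + t^(-9) - t^(-10) + t^(-11) - t^(-12) + t^(-13) - t^(-14) + t^(-15):
Term values: (1000000000000000) + (-100000000000000) + (10000000000000) + (-1000000000000) + (100000000000) + (-10000000000) + (1000000000) + (-100000000) + (10000000) + (-1000000) + (100000) + (-10000) + (1000) + (-100) + (10) + (-1) + (0.1) + (-0.01) + (0.001) + (-0.0001) + (1e-05) + (-1e-06) + (1e-07) + (-1e-08) + (1e-09) + (-1e-10) + (1e-11) + (-1e-12) + (1e-13) + (-1e-14) + (1e-15)
Sum = 9.090909091e+14
Rounded to 6 significant figures: 9.09091e+14

9.09091e+14


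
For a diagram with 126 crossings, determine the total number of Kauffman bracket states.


Each crossing contributes 2 choices (A-smoothing or B-smoothing).
Total states = 2^126 = 85070591730234615865843651857942052864

85070591730234615865843651857942052864


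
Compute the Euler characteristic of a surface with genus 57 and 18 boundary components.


chi = 2 - 2g - b
= 2 - 2*57 - 18
= 2 - 114 - 18 = -130

-130


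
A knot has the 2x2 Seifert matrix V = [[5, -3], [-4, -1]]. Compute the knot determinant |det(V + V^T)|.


Step 1: Form V + V^T where V = [[5, -3], [-4, -1]]
  V^T = [[5, -4], [-3, -1]]
  V + V^T = [[10, -7], [-7, -2]]
Step 2: det(V + V^T) = 10*(-2) - (-7)*(-7)
  = -20 - 49 = -69
Step 3: Knot determinant = |det(V + V^T)| = |-69| = 69

69


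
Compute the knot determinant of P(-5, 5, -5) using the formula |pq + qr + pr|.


Step 1: Compute pq + qr + pr.
pq = (-5)*5 = -25
qr = 5*(-5) = -25
pr = (-5)*(-5) = 25
pq + qr + pr = -25 + (-25) + 25 = -25
Step 2: Take absolute value.
det(P(-5,5,-5)) = |-25| = 25

25


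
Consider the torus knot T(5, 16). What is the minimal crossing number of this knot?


For a torus knot T(p, q) with gcd(p,q)=1,
the crossing number is min(p*(q-1), q*(p-1)).
p*(q-1) = 5*15 = 75
q*(p-1) = 16*4 = 64
min(75, 64) = 64

64


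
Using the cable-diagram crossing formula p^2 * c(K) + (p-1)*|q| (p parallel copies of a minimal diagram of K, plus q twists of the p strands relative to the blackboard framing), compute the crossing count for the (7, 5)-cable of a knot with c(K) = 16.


Step 1: Each of the c(K) crossings of the companion diagram becomes p*p = p^2 crossings among the p parallel strands, and each of the |q| twists s_1 s_2 ... s_(p-1) adds (p-1) crossings.
  Crossings = p^2 * c(K) + (p-1)*|q|
Step 2: = 7^2 * 16 + (7-1)*5
Step 3: = 49*16 + 6*5
Step 4: = 784 + 30 = 814

814


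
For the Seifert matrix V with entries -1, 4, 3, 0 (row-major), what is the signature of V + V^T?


Step 1: V + V^T = [[-2, 7], [7, 0]]
Step 2: trace = -2, det = -49
Step 3: Discriminant = (-2)^2 - 4*(-49) = 200
Step 4: Eigenvalues: 6.07107, -8.07107
Step 5: Signature = (# positive eigenvalues) - (# negative eigenvalues) = 0

0


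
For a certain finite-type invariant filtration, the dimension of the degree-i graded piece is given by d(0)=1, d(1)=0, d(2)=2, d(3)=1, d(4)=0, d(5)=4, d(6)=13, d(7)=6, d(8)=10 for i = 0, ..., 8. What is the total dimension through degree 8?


Total dimension = d(0) + d(1) + ... + d(8)
= 1 + 0 + 2 + 1 + 0 + 4 + 13 + 6 + 10
= 37

37


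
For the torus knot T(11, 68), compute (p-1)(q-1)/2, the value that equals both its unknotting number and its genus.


For a torus knot T(p,q), both the unknotting number and genus equal (p-1)(q-1)/2.
= (11-1)(68-1)/2
= 10*67/2
= 670/2 = 335

335


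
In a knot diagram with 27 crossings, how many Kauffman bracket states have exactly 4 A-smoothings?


We choose which 4 of 27 crossings get A-smoothings.
C(27, 4) = 27! / (4! * 23!)
= 17550

17550


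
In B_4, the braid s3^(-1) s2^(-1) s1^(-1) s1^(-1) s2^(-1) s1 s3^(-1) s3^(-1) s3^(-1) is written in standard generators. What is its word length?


The word length counts the number of generators (including inverses).
Listing each generator: s3^(-1), s2^(-1), s1^(-1), s1^(-1), s2^(-1), s1, s3^(-1), s3^(-1), s3^(-1)
There are 9 generators in this braid word.

9


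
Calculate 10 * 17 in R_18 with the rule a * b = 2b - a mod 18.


10 * 17 = 2*17 - 10 mod 18
= 34 - 10 mod 18
= 24 mod 18 = 6

6


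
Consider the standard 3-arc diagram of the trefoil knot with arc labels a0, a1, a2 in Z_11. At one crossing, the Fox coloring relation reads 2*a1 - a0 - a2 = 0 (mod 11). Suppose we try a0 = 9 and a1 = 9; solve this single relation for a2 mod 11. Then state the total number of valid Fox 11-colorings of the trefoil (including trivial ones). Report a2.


Step 1: Apply the given crossing relation 2*a1 - a0 - a2 = 0 (mod 11).
  a2 = 2*a1 - a0 mod 11
  a2 = 2*9 - 9 mod 11
  a2 = 18 - 9 mod 11
  a2 = 9 mod 11 = 9
Step 2: The trefoil has determinant 3.
  Number of Fox p-colorings (p prime) is p^2 if p = 3, else p.
  Since 11 does not divide 3, only trivial (constant) colorings exist.
  (Here a0 = a1 = a2 = 9, the constant coloring, which is valid.)
  Total colorings = 11
Step 3: a2 = 9, total Fox 11-colorings = 11

9


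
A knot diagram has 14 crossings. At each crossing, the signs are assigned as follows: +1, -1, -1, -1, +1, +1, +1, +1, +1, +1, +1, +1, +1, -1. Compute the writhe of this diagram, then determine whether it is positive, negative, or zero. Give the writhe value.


Step 1: Count positive crossings (+1).
Positive crossings: 10
Step 2: Count negative crossings (-1).
Negative crossings: 4
Step 3: Writhe = (positive) - (negative)
w = 10 - 4 = 6
Step 4: |w| = 6, and w is positive

6


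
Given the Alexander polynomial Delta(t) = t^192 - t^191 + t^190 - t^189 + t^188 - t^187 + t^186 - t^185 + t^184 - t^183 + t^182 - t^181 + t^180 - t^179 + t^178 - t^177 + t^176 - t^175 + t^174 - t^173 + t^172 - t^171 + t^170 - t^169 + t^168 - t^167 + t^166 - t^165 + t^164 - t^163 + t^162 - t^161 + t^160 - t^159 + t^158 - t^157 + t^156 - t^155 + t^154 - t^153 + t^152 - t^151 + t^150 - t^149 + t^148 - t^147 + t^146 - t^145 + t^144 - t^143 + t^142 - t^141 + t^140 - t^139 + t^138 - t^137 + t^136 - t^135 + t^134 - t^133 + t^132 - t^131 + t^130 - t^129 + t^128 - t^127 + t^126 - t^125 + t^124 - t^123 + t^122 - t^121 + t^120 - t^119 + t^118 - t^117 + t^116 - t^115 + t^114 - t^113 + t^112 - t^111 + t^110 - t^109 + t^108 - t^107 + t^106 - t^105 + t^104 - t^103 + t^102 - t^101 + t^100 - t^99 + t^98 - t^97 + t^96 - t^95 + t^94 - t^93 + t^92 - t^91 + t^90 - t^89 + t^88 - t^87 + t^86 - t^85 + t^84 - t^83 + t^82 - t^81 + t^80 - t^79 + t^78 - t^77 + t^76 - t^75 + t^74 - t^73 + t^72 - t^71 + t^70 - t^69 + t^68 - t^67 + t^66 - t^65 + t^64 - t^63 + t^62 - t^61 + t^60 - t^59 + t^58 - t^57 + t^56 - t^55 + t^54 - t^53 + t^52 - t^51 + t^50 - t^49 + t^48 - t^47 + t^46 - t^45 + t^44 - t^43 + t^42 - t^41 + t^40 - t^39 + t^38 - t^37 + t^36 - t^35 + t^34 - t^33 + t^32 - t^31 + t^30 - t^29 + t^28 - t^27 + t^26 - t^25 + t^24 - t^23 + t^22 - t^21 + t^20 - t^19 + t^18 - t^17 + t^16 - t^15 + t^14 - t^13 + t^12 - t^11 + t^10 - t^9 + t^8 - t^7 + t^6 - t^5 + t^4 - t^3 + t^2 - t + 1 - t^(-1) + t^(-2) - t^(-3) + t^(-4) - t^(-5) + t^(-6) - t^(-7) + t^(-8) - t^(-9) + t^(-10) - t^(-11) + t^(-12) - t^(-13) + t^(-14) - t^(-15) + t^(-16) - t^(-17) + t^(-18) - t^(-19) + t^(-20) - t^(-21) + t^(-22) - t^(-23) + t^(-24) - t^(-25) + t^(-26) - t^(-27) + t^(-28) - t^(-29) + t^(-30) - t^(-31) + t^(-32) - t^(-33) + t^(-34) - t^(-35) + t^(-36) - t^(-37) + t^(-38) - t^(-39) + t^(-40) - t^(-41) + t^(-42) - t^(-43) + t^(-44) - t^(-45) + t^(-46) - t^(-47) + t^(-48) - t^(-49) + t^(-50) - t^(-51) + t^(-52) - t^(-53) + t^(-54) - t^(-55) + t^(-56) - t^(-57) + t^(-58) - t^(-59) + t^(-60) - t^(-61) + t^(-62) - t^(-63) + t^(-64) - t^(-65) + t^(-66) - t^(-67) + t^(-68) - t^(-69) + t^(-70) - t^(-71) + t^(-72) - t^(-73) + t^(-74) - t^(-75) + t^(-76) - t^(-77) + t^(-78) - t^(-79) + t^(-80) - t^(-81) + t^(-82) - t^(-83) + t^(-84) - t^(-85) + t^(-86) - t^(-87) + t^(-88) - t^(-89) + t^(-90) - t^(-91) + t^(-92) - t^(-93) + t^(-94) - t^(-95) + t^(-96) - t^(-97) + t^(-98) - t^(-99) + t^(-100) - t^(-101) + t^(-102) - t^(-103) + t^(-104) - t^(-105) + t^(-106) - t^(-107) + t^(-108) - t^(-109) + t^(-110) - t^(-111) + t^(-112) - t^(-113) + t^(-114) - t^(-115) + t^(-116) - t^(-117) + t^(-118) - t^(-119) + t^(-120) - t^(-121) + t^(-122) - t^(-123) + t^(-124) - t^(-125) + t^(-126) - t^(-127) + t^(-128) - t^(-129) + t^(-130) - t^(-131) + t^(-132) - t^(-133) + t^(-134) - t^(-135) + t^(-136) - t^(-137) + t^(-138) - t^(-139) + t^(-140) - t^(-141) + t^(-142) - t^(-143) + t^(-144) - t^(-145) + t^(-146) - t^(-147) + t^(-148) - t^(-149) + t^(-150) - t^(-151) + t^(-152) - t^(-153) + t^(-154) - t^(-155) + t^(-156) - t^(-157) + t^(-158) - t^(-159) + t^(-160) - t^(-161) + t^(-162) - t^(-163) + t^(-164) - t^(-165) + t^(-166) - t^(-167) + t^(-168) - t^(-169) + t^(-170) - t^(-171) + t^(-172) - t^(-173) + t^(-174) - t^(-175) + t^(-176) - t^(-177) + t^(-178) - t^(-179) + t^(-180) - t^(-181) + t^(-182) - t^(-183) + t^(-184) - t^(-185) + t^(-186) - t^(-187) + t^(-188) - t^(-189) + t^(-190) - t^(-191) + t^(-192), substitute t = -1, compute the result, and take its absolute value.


Step 1: The polynomial has 385 terms with alternating signs, exponents from 192 down to -192.
Step 2: Substitute t = -1. The i-th term has coefficient (-1)^i and exponent (m-i),
  so its value is (-1)^i * (-1)^(m-i) = (-1)^m = 1 for every i.
Step 3: All 385 terms equal 1, so Delta(-1) = 385 * (1) = 385
Step 4: |Delta(-1)| = 385

385


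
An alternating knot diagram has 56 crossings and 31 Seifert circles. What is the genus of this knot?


For alternating knots, g = (c - s + 1)/2.
= (56 - 31 + 1)/2
= 26/2 = 13

13


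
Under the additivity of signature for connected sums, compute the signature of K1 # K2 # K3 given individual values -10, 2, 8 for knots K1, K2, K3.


The signature is additive under connected sum.
signature(K1 # K2 # K3) = (-10) + (2) + (8)
= 0

0


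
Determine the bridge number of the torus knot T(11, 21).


The bridge number of T(p,q) is min(p,q).
min(11, 21) = 11

11


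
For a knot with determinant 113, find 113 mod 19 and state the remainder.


Step 1: A knot is p-colorable if and only if p divides its determinant.
Step 2: Compute 113 mod 19.
113 = 5 * 19 + 18
Step 3: 113 mod 19 = 18
Step 4: The knot is 19-colorable: no

18


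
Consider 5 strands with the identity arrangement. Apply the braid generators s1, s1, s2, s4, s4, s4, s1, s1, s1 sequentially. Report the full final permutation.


Starting with identity [1, 2, 3, 4, 5].
Apply generators in sequence:
  After s1: [2, 1, 3, 4, 5]
  After s1: [1, 2, 3, 4, 5]
  After s2: [1, 3, 2, 4, 5]
  After s4: [1, 3, 2, 5, 4]
  After s4: [1, 3, 2, 4, 5]
  After s4: [1, 3, 2, 5, 4]
  After s1: [3, 1, 2, 5, 4]
  After s1: [1, 3, 2, 5, 4]
  After s1: [3, 1, 2, 5, 4]
Final permutation: [3, 1, 2, 5, 4]

[3, 1, 2, 5, 4]


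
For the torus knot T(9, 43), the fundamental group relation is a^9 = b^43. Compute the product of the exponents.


The relation is a^9 = b^43.
Product of exponents = 9 * 43
= 387

387


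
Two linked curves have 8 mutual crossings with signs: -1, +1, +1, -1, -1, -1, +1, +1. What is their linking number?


Step 1: Count positive crossings: 4
Step 2: Count negative crossings: 4
Step 3: Sum of signs = 4 - 4 = 0
Step 4: Linking number = sum/2 = 0/2 = 0

0


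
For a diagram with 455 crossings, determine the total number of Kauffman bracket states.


Each crossing contributes 2 choices (A-smoothing or B-smoothing).
Total states = 2^455 = 93035356709837681990313447409664580397266094167976711716030745495121828878514934185752454491361736391777602765602070775492429008462675968

93035356709837681990313447409664580397266094167976711716030745495121828878514934185752454491361736391777602765602070775492429008462675968


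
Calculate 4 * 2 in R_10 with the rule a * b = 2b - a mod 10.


4 * 2 = 2*2 - 4 mod 10
= 4 - 4 mod 10
= 0 mod 10 = 0

0


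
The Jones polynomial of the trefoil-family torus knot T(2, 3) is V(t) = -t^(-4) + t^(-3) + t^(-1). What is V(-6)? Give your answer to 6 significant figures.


Substituting t = -6 into V(t) = -t^(-4) + t^(-3) + t^(-1):
  (-)t^(-4) = -0.000771605
  (+)t^(-3) = -0.00462963
  (+)t^(-1) = -0.166667
Sum = (-0.000771605) + (-0.00462963) + (-0.166667)
= -0.1720679012
Rounded to 6 significant figures: -0.172068

-0.172068


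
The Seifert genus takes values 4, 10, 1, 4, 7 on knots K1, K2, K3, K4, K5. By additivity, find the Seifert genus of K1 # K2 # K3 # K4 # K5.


The Seifert genus is additive under connected sum.
Seifert genus(K1 # K2 # K3 # K4 # K5) = (4) + (10) + (1) + (4) + (7)
= 26

26


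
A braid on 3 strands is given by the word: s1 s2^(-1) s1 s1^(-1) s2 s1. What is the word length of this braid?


The word length counts the number of generators (including inverses).
Listing each generator: s1, s2^(-1), s1, s1^(-1), s2, s1
There are 6 generators in this braid word.

6


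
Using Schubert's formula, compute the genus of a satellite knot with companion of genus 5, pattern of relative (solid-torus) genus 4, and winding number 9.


Schubert: g(satellite) = g_rel(pattern) + |winding| * g(companion),
where g_rel(pattern) is the genus of the pattern relative to the solid torus.
= 4 + 9 * 5
= 4 + 45 = 49

49


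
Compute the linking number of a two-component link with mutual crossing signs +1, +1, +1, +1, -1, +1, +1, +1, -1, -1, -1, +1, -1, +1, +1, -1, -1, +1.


Step 1: Count positive crossings: 11
Step 2: Count negative crossings: 7
Step 3: Sum of signs = 11 - 7 = 4
Step 4: Linking number = sum/2 = 4/2 = 2

2


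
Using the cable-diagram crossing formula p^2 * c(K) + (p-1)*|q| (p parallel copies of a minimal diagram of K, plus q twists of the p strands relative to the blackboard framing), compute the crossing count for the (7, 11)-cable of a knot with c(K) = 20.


Step 1: Each of the c(K) crossings of the companion diagram becomes p*p = p^2 crossings among the p parallel strands, and each of the |q| twists s_1 s_2 ... s_(p-1) adds (p-1) crossings.
  Crossings = p^2 * c(K) + (p-1)*|q|
Step 2: = 7^2 * 20 + (7-1)*11
Step 3: = 49*20 + 6*11
Step 4: = 980 + 66 = 1046

1046


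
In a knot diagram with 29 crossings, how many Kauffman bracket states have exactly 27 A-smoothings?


We choose which 27 of 29 crossings get A-smoothings.
C(29, 27) = 29! / (27! * 2!)
= 406

406


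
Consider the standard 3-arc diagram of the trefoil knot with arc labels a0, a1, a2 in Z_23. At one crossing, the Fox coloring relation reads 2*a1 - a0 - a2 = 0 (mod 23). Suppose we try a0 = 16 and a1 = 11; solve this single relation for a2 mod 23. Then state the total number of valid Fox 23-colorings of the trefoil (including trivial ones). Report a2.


Step 1: Apply the given crossing relation 2*a1 - a0 - a2 = 0 (mod 23).
  a2 = 2*a1 - a0 mod 23
  a2 = 2*11 - 16 mod 23
  a2 = 22 - 16 mod 23
  a2 = 6 mod 23 = 6
Step 2: The trefoil has determinant 3.
  Number of Fox p-colorings (p prime) is p^2 if p = 3, else p.
  Since 23 does not divide 3, only trivial (constant) colorings exist.
  (So the trial a0 = 16, a1 = 11 with a0 != a1 does NOT extend to a valid coloring of the whole trefoil: the other two crossing relations require 3*(a1 - a0) = 0 (mod 23), which fails.)
  Total colorings = 23
Step 3: a2 = 6, total Fox 23-colorings = 23

6


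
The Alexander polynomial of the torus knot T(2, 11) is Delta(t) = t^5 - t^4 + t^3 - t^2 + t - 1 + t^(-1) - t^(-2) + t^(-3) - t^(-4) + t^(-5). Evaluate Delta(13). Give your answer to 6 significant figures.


Substituting t = 13 into Delta(t) = t^5 - t^4 + t^3 - t^2 + t - 1 + t^(-1) - t^(-2) + t^(-3) - t^(-4) + t^(-5):
Term values: (371293) + (-28561) + (2197) + (-169) + (13) + (-1) + (0.0769231) + (-0.00591716) + (0.000455166) + (-3.50128e-05) + (2.69329e-06)
Sum = 344772.0714
Rounded to 6 significant figures: 344772

344772


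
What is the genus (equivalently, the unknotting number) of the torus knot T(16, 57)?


For a torus knot T(p,q), both the unknotting number and genus equal (p-1)(q-1)/2.
= (16-1)(57-1)/2
= 15*56/2
= 840/2 = 420

420


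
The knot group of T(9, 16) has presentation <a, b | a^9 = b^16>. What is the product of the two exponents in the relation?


The relation is a^9 = b^16.
Product of exponents = 9 * 16
= 144

144


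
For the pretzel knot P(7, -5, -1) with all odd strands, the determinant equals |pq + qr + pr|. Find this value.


Step 1: Compute pq + qr + pr.
pq = 7*(-5) = -35
qr = (-5)*(-1) = 5
pr = 7*(-1) = -7
pq + qr + pr = -35 + 5 + (-7) = -37
Step 2: Take absolute value.
det(P(7,-5,-1)) = |-37| = 37

37


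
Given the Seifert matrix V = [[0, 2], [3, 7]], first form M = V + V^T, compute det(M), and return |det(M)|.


Step 1: Form V + V^T where V = [[0, 2], [3, 7]]
  V^T = [[0, 3], [2, 7]]
  V + V^T = [[0, 5], [5, 14]]
Step 2: det(V + V^T) = 0*14 - 5*5
  = 0 - 25 = -25
Step 3: Knot determinant = |det(V + V^T)| = |-25| = 25

25


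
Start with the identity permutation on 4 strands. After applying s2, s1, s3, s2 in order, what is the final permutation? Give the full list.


Starting with identity [1, 2, 3, 4].
Apply generators in sequence:
  After s2: [1, 3, 2, 4]
  After s1: [3, 1, 2, 4]
  After s3: [3, 1, 4, 2]
  After s2: [3, 4, 1, 2]
Final permutation: [3, 4, 1, 2]

[3, 4, 1, 2]


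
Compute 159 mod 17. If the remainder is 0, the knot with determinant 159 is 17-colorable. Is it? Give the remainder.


Step 1: A knot is p-colorable if and only if p divides its determinant.
Step 2: Compute 159 mod 17.
159 = 9 * 17 + 6
Step 3: 159 mod 17 = 6
Step 4: The knot is 17-colorable: no

6


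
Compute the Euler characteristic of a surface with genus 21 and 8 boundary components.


chi = 2 - 2g - b
= 2 - 2*21 - 8
= 2 - 42 - 8 = -48

-48


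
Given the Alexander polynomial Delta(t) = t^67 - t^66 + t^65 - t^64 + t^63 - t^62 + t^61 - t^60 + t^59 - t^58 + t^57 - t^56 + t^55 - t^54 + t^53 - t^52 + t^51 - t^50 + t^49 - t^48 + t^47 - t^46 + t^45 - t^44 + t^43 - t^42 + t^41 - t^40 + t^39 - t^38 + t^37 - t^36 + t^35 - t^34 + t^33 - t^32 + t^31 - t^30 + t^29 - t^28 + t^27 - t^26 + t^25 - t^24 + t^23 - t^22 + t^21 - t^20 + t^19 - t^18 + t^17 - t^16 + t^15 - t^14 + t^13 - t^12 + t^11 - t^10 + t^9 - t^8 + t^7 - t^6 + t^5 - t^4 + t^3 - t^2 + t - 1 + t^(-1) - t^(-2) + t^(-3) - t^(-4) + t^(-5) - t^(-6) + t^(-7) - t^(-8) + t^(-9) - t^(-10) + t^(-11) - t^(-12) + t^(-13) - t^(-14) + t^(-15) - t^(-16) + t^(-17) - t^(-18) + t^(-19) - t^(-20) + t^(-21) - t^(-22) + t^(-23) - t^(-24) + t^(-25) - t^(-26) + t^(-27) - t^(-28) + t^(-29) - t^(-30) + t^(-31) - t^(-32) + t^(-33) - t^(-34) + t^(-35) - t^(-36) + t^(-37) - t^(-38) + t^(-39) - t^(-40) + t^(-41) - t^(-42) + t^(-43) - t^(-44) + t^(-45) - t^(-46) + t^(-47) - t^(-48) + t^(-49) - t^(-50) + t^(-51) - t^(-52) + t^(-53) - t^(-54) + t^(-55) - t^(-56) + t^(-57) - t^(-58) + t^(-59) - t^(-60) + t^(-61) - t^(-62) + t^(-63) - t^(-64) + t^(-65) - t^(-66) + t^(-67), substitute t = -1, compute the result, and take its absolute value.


Step 1: The polynomial has 135 terms with alternating signs, exponents from 67 down to -67.
Step 2: Substitute t = -1. The i-th term has coefficient (-1)^i and exponent (m-i),
  so its value is (-1)^i * (-1)^(m-i) = (-1)^m = -1 for every i.
Step 3: All 135 terms equal -1, so Delta(-1) = 135 * (-1) = -135
Step 4: |Delta(-1)| = 135

135


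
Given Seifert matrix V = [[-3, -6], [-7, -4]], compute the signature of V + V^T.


Step 1: V + V^T = [[-6, -13], [-13, -8]]
Step 2: trace = -14, det = -121
Step 3: Discriminant = (-14)^2 - 4*(-121) = 680
Step 4: Eigenvalues: 6.0384, -20.0384
Step 5: Signature = (# positive eigenvalues) - (# negative eigenvalues) = 0

0


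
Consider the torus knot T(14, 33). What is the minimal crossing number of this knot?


For a torus knot T(p, q) with gcd(p,q)=1,
the crossing number is min(p*(q-1), q*(p-1)).
p*(q-1) = 14*32 = 448
q*(p-1) = 33*13 = 429
min(448, 429) = 429

429


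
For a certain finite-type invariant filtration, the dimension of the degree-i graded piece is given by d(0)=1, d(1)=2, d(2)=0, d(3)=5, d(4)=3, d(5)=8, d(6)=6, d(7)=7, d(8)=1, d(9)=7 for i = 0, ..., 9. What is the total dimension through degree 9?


Total dimension = d(0) + d(1) + ... + d(9)
= 1 + 2 + 0 + 5 + 3 + 8 + 6 + 7 + 1 + 7
= 40

40


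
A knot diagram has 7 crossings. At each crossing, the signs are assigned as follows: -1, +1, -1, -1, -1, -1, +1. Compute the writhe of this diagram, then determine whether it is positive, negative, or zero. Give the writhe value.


Step 1: Count positive crossings (+1).
Positive crossings: 2
Step 2: Count negative crossings (-1).
Negative crossings: 5
Step 3: Writhe = (positive) - (negative)
w = 2 - 5 = -3
Step 4: |w| = 3, and w is negative

-3


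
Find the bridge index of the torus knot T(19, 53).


The bridge number of T(p,q) is min(p,q).
min(19, 53) = 19

19


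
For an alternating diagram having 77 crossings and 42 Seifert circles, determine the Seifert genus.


For alternating knots, g = (c - s + 1)/2.
= (77 - 42 + 1)/2
= 36/2 = 18

18


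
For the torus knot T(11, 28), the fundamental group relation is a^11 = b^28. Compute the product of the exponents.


The relation is a^11 = b^28.
Product of exponents = 11 * 28
= 308

308


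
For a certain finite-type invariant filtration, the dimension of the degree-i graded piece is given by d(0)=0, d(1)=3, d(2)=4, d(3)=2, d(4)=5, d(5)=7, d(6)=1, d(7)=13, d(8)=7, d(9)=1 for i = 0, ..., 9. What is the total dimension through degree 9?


Total dimension = d(0) + d(1) + ... + d(9)
= 0 + 3 + 4 + 2 + 5 + 7 + 1 + 13 + 7 + 1
= 43

43


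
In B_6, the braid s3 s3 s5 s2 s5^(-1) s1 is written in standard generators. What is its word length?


The word length counts the number of generators (including inverses).
Listing each generator: s3, s3, s5, s2, s5^(-1), s1
There are 6 generators in this braid word.

6


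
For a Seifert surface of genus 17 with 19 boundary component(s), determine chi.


chi = 2 - 2g - b
= 2 - 2*17 - 19
= 2 - 34 - 19 = -51

-51


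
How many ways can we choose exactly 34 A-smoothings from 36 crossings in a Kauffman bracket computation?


We choose which 34 of 36 crossings get A-smoothings.
C(36, 34) = 36! / (34! * 2!)
= 630

630


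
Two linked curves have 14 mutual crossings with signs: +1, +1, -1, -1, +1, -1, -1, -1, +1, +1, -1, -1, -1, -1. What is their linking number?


Step 1: Count positive crossings: 5
Step 2: Count negative crossings: 9
Step 3: Sum of signs = 5 - 9 = -4
Step 4: Linking number = sum/2 = -4/2 = -2

-2


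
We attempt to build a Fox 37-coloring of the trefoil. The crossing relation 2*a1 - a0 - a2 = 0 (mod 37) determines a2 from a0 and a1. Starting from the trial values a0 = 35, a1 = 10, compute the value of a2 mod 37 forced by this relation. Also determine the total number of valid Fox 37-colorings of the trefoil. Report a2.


Step 1: Apply the given crossing relation 2*a1 - a0 - a2 = 0 (mod 37).
  a2 = 2*a1 - a0 mod 37
  a2 = 2*10 - 35 mod 37
  a2 = 20 - 35 mod 37
  a2 = -15 mod 37 = 22
Step 2: The trefoil has determinant 3.
  Number of Fox p-colorings (p prime) is p^2 if p = 3, else p.
  Since 37 does not divide 3, only trivial (constant) colorings exist.
  (So the trial a0 = 35, a1 = 10 with a0 != a1 does NOT extend to a valid coloring of the whole trefoil: the other two crossing relations require 3*(a1 - a0) = 0 (mod 37), which fails.)
  Total colorings = 37
Step 3: a2 = 22, total Fox 37-colorings = 37

22


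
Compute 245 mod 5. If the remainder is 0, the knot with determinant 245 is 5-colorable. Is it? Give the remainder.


Step 1: A knot is p-colorable if and only if p divides its determinant.
Step 2: Compute 245 mod 5.
245 = 49 * 5 + 0
Step 3: 245 mod 5 = 0
Step 4: The knot is 5-colorable: yes

0


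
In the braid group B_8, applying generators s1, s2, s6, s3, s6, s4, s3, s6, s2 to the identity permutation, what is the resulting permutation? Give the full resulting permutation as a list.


Starting with identity [1, 2, 3, 4, 5, 6, 7, 8].
Apply generators in sequence:
  After s1: [2, 1, 3, 4, 5, 6, 7, 8]
  After s2: [2, 3, 1, 4, 5, 6, 7, 8]
  After s6: [2, 3, 1, 4, 5, 7, 6, 8]
  After s3: [2, 3, 4, 1, 5, 7, 6, 8]
  After s6: [2, 3, 4, 1, 5, 6, 7, 8]
  After s4: [2, 3, 4, 5, 1, 6, 7, 8]
  After s3: [2, 3, 5, 4, 1, 6, 7, 8]
  After s6: [2, 3, 5, 4, 1, 7, 6, 8]
  After s2: [2, 5, 3, 4, 1, 7, 6, 8]
Final permutation: [2, 5, 3, 4, 1, 7, 6, 8]

[2, 5, 3, 4, 1, 7, 6, 8]


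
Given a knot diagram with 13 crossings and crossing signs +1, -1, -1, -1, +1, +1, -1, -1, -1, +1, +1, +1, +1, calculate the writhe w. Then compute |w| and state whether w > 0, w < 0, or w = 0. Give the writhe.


Step 1: Count positive crossings (+1).
Positive crossings: 7
Step 2: Count negative crossings (-1).
Negative crossings: 6
Step 3: Writhe = (positive) - (negative)
w = 7 - 6 = 1
Step 4: |w| = 1, and w is positive

1


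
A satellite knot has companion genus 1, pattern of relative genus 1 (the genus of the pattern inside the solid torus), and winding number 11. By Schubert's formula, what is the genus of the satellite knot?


Schubert: g(satellite) = g_rel(pattern) + |winding| * g(companion),
where g_rel(pattern) is the genus of the pattern relative to the solid torus.
= 1 + 11 * 1
= 1 + 11 = 12

12


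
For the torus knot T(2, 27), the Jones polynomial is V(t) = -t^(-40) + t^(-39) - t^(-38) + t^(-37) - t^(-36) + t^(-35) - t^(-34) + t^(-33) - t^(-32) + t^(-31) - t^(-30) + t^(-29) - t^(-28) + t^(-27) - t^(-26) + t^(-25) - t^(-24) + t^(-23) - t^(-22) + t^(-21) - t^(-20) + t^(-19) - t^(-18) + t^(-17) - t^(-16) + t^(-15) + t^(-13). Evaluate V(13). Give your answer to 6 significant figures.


Substituting t = 13 into V(t) = -t^(-40) + t^(-39) - t^(-38) + t^(-37) - t^(-36) + t^(-35) - t^(-34) + t^(-33) - t^(-32) + t^(-31) - t^(-30) + t^(-29) - t^(-28) + t^(-27) - t^(-26) + t^(-25) - t^(-24) + t^(-23) - t^(-22) + t^(-21) - t^(-20) + t^(-19) - t^(-18) + t^(-17) - t^(-16) + t^(-15) + t^(-13):
  (-)t^(-40) = -2.76864e-45
  (+)t^(-39) = 3.59923e-44
  (-)t^(-38) = -4.679e-43
  (+)t^(-37) = 6.08269e-42
  (-)t^(-36) = -7.9075e-41
  (+)t^(-35) = 1.02798e-39
  (-)t^(-34) = -1.33637e-38
  (+)t^(-33) = 1.73728e-37
  (-)t^(-32) = -2.25846e-36
  (+)t^(-31) = 2.936e-35
  (-)t^(-30) = -3.8168e-34
  (+)t^(-29) = 4.96184e-33
  (-)t^(-28) = -6.45039e-32
  (+)t^(-27) = 8.38551e-31
  (-)t^(-26) = -1.09012e-29
  (+)t^(-25) = 1.41715e-28
  (-)t^(-24) = -1.8423e-27
  (+)t^(-23) = 2.39499e-26
  (-)t^(-22) = -3.11348e-25
  (+)t^(-21) = 4.04753e-24
  (-)t^(-20) = -5.26178e-23
  (+)t^(-19) = 6.84032e-22
  (-)t^(-18) = -8.89241e-21
  (+)t^(-17) = 1.15601e-19
  (-)t^(-16) = -1.50282e-18
  (+)t^(-15) = 1.95366e-17
  (+)t^(-13) = 3.30169e-15
Sum = (-2.76864e-45) + (3.59923e-44) + (-4.679e-43) + (6.08269e-42) + (-7.9075e-41) + (1.02798e-39) + (-1.33637e-38) + (1.73728e-37) + (-2.25846e-36) + (2.936e-35) + (-3.8168e-34) + (4.96184e-33) + (-6.45039e-32) + (8.38551e-31) + (-1.09012e-29) + (1.41715e-28) + (-1.8423e-27) + (2.39499e-26) + (-3.11348e-25) + (4.04753e-24) + (-5.26178e-23) + (6.84032e-22) + (-8.89241e-21) + (1.15601e-19) + (-1.50282e-18) + (1.95366e-17) + (3.30169e-15)
= 3.319832114e-15
Rounded to 6 significant figures: 3.31983e-15

3.31983e-15


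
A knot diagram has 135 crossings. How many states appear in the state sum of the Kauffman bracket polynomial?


Each crossing contributes 2 choices (A-smoothing or B-smoothing).
Total states = 2^135 = 43556142965880123323311949751266331066368

43556142965880123323311949751266331066368


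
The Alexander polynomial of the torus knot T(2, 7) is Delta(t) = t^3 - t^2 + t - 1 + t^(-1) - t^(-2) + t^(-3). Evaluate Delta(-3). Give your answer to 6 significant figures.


Substituting t = -3 into Delta(t) = t^3 - t^2 + t - 1 + t^(-1) - t^(-2) + t^(-3):
Term values: (-27) + (-9) + (-3) + (-1) + (-0.333333) + (-0.111111) + (-0.037037)
Sum = -40.48148148
Rounded to 6 significant figures: -40.4815

-40.4815


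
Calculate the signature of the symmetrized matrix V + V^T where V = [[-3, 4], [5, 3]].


Step 1: V + V^T = [[-6, 9], [9, 6]]
Step 2: trace = 0, det = -117
Step 3: Discriminant = 0^2 - 4*(-117) = 468
Step 4: Eigenvalues: 10.8167, -10.8167
Step 5: Signature = (# positive eigenvalues) - (# negative eigenvalues) = 0

0


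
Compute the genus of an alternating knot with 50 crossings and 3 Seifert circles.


For alternating knots, g = (c - s + 1)/2.
= (50 - 3 + 1)/2
= 48/2 = 24

24


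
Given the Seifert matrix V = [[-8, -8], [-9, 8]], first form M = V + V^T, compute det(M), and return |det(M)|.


Step 1: Form V + V^T where V = [[-8, -8], [-9, 8]]
  V^T = [[-8, -9], [-8, 8]]
  V + V^T = [[-16, -17], [-17, 16]]
Step 2: det(V + V^T) = (-16)*16 - (-17)*(-17)
  = -256 - 289 = -545
Step 3: Knot determinant = |det(V + V^T)| = |-545| = 545

545


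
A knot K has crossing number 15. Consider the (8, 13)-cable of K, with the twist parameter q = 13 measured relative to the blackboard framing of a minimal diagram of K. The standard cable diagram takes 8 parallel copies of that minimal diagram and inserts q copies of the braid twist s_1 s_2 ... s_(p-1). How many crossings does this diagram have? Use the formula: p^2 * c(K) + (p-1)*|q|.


Step 1: Each of the c(K) crossings of the companion diagram becomes p*p = p^2 crossings among the p parallel strands, and each of the |q| twists s_1 s_2 ... s_(p-1) adds (p-1) crossings.
  Crossings = p^2 * c(K) + (p-1)*|q|
Step 2: = 8^2 * 15 + (8-1)*13
Step 3: = 64*15 + 7*13
Step 4: = 960 + 91 = 1051

1051


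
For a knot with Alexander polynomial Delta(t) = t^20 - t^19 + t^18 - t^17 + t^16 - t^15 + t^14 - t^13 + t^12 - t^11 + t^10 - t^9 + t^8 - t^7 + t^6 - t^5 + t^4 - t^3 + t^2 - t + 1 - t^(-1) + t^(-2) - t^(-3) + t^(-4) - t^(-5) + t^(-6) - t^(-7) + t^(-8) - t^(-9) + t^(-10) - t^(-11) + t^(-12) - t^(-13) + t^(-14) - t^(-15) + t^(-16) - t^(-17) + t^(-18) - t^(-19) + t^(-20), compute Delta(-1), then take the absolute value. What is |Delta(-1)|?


Step 1: The polynomial has 41 terms with alternating signs, exponents from 20 down to -20.
Step 2: Substitute t = -1. The i-th term has coefficient (-1)^i and exponent (m-i),
  so its value is (-1)^i * (-1)^(m-i) = (-1)^m = 1 for every i.
Step 3: All 41 terms equal 1, so Delta(-1) = 41 * (1) = 41
Step 4: |Delta(-1)| = 41

41


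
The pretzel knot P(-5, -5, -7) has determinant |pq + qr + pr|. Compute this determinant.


Step 1: Compute pq + qr + pr.
pq = (-5)*(-5) = 25
qr = (-5)*(-7) = 35
pr = (-5)*(-7) = 35
pq + qr + pr = 25 + 35 + 35 = 95
Step 2: Take absolute value.
det(P(-5,-5,-7)) = |95| = 95

95


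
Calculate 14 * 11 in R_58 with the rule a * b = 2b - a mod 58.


14 * 11 = 2*11 - 14 mod 58
= 22 - 14 mod 58
= 8 mod 58 = 8

8


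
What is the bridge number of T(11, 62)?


The bridge number of T(p,q) is min(p,q).
min(11, 62) = 11

11


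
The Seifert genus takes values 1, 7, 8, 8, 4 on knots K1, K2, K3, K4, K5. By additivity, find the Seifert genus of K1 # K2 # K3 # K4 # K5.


The Seifert genus is additive under connected sum.
Seifert genus(K1 # K2 # K3 # K4 # K5) = (1) + (7) + (8) + (8) + (4)
= 28

28


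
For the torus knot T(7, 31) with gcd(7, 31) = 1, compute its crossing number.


For a torus knot T(p, q) with gcd(p,q)=1,
the crossing number is min(p*(q-1), q*(p-1)).
p*(q-1) = 7*30 = 210
q*(p-1) = 31*6 = 186
min(210, 186) = 186

186


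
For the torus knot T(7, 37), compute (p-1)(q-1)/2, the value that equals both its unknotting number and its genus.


For a torus knot T(p,q), both the unknotting number and genus equal (p-1)(q-1)/2.
= (7-1)(37-1)/2
= 6*36/2
= 216/2 = 108

108


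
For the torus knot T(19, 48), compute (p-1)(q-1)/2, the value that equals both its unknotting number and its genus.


For a torus knot T(p,q), both the unknotting number and genus equal (p-1)(q-1)/2.
= (19-1)(48-1)/2
= 18*47/2
= 846/2 = 423

423


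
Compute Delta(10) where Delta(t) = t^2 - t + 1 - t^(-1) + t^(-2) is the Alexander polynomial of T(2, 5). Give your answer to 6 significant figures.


Substituting t = 10 into Delta(t) = t^2 - t + 1 - t^(-1) + t^(-2):
Term values: (100) + (-10) + (1) + (-0.1) + (0.01)
Sum = 90.91
Rounded to 6 significant figures: 90.91

90.91


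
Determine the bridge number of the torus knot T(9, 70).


The bridge number of T(p,q) is min(p,q).
min(9, 70) = 9

9


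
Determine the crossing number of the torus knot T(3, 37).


For a torus knot T(p, q) with gcd(p,q)=1,
the crossing number is min(p*(q-1), q*(p-1)).
p*(q-1) = 3*36 = 108
q*(p-1) = 37*2 = 74
min(108, 74) = 74

74


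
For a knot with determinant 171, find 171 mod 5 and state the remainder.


Step 1: A knot is p-colorable if and only if p divides its determinant.
Step 2: Compute 171 mod 5.
171 = 34 * 5 + 1
Step 3: 171 mod 5 = 1
Step 4: The knot is 5-colorable: no

1


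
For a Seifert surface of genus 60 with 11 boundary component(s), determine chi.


chi = 2 - 2g - b
= 2 - 2*60 - 11
= 2 - 120 - 11 = -129

-129


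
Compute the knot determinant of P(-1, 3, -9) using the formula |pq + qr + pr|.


Step 1: Compute pq + qr + pr.
pq = (-1)*3 = -3
qr = 3*(-9) = -27
pr = (-1)*(-9) = 9
pq + qr + pr = -3 + (-27) + 9 = -21
Step 2: Take absolute value.
det(P(-1,3,-9)) = |-21| = 21

21


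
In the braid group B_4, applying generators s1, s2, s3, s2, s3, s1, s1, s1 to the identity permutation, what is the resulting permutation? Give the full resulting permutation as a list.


Starting with identity [1, 2, 3, 4].
Apply generators in sequence:
  After s1: [2, 1, 3, 4]
  After s2: [2, 3, 1, 4]
  After s3: [2, 3, 4, 1]
  After s2: [2, 4, 3, 1]
  After s3: [2, 4, 1, 3]
  After s1: [4, 2, 1, 3]
  After s1: [2, 4, 1, 3]
  After s1: [4, 2, 1, 3]
Final permutation: [4, 2, 1, 3]

[4, 2, 1, 3]


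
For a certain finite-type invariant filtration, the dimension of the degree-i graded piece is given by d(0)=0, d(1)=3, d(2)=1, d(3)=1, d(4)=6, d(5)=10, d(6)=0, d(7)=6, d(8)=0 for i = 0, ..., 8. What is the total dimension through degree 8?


Total dimension = d(0) + d(1) + ... + d(8)
= 0 + 3 + 1 + 1 + 6 + 10 + 0 + 6 + 0
= 27

27


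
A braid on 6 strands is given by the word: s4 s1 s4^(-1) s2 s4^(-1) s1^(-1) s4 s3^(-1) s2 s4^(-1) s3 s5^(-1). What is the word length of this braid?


The word length counts the number of generators (including inverses).
Listing each generator: s4, s1, s4^(-1), s2, s4^(-1), s1^(-1), s4, s3^(-1), s2, s4^(-1), s3, s5^(-1)
There are 12 generators in this braid word.

12


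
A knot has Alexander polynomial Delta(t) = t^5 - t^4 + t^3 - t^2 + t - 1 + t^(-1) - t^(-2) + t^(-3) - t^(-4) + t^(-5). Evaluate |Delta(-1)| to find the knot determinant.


Step 1: The polynomial has 11 terms with alternating signs, exponents from 5 down to -5.
Step 2: Substitute t = -1. The i-th term has coefficient (-1)^i and exponent (m-i),
  so its value is (-1)^i * (-1)^(m-i) = (-1)^m = -1 for every i.
Step 3: All 11 terms equal -1, so Delta(-1) = 11 * (-1) = -11
Step 4: |Delta(-1)| = 11

11


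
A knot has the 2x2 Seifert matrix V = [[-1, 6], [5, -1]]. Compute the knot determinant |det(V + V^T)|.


Step 1: Form V + V^T where V = [[-1, 6], [5, -1]]
  V^T = [[-1, 5], [6, -1]]
  V + V^T = [[-2, 11], [11, -2]]
Step 2: det(V + V^T) = (-2)*(-2) - 11*11
  = 4 - 121 = -117
Step 3: Knot determinant = |det(V + V^T)| = |-117| = 117

117
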